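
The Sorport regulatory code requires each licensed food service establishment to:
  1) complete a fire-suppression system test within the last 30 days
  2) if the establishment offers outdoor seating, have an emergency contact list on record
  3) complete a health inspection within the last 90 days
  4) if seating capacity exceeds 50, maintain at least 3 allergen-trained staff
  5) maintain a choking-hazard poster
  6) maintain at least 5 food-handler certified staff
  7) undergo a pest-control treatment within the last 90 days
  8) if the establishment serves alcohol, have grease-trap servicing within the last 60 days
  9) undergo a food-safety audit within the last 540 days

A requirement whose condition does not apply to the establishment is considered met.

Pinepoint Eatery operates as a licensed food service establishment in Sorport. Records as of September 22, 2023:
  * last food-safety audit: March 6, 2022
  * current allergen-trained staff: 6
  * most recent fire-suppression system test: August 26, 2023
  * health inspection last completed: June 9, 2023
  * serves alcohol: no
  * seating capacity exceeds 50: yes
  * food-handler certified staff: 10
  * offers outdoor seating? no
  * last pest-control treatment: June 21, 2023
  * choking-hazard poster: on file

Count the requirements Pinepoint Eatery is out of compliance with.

3

1. fire-suppression system test 27 days ago vs limit 30 → met
2. condition 'offers outdoor seating' does not hold → requirement n/a → met
3. health inspection 105 days ago vs limit 90 → not met
4. condition 'seating capacity exceeds 50' holds; allergen-trained staff 6 ≥ 3 → met
5. choking-hazard poster present → met
6. food-handler certified staff 10 ≥ 5 → met
7. pest-control treatment 93 days ago vs limit 90 → not met
8. condition 'serves alcohol' does not hold → requirement n/a → met
9. food-safety audit 565 days ago vs limit 540 → not met
Not met: 3 of 9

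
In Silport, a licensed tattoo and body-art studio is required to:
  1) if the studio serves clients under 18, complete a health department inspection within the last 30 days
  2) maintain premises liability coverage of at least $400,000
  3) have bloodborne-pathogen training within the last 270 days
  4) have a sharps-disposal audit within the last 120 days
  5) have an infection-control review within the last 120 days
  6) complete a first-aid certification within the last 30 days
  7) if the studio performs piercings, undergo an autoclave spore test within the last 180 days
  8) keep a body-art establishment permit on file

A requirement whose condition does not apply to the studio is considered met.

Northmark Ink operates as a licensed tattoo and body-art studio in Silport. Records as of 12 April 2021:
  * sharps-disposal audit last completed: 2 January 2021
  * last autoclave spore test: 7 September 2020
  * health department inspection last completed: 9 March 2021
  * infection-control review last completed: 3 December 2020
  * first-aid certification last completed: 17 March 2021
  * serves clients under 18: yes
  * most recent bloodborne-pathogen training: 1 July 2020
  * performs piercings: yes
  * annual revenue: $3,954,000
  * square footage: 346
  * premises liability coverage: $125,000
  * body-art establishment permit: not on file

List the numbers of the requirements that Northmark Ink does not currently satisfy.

1, 2, 3, 5, 7, 8

1. condition 'serves clients under 18' holds; health department inspection 34 days ago vs limit 30 → not met
2. premises liability coverage $125,000 < $400,000 → not met
3. bloodborne-pathogen training 285 days ago vs limit 270 → not met
4. sharps-disposal audit 100 days ago vs limit 120 → met
5. infection-control review 130 days ago vs limit 120 → not met
6. first-aid certification 26 days ago vs limit 30 → met
7. condition 'performs piercings' holds; autoclave spore test 217 days ago vs limit 180 → not met
8. body-art establishment permit absent → not met
Not met: 1, 2, 3, 5, 7, 8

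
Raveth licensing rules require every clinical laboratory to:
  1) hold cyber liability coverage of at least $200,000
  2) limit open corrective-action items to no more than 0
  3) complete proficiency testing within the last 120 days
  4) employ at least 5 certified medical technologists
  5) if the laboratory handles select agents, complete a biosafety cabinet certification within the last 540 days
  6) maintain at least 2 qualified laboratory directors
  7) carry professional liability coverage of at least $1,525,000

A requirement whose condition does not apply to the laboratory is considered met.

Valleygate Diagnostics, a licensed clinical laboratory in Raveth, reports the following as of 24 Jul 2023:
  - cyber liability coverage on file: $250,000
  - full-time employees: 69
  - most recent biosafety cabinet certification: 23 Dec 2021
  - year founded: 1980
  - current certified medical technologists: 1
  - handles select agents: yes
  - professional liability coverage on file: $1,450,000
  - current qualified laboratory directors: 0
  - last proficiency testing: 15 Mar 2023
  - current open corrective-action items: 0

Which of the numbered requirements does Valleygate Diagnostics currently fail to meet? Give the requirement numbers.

1. cyber liability coverage $250,000 ≥ $200,000 → met
2. open corrective-action items 0 ≤ 0 → met
3. proficiency testing 131 days ago vs limit 120 → not met
4. certified medical technologists 1 < 5 → not met
5. condition 'handles select agents' holds; biosafety cabinet certification 578 days ago vs limit 540 → not met
6. qualified laboratory directors 0 < 2 → not met
7. professional liability coverage $1,450,000 < $1,525,000 → not met
Not met: 3, 4, 5, 6, 7

3, 4, 5, 6, 7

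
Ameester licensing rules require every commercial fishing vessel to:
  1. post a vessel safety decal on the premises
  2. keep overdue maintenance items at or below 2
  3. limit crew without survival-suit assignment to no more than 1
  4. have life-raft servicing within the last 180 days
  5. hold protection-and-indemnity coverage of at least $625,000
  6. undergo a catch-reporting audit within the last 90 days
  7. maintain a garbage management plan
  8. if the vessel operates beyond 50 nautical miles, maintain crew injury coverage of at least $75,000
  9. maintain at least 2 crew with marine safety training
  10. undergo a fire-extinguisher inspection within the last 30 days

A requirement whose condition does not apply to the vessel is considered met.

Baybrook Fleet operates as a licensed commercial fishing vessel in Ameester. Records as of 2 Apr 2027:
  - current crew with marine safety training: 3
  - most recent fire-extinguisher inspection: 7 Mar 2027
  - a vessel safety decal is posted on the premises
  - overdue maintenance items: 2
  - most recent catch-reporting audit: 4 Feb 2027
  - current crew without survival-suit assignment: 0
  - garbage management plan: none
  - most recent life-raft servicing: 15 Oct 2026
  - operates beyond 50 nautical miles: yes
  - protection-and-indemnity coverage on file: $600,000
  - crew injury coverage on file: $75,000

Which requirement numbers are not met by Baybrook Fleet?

1. vessel safety decal present → met
2. overdue maintenance items 2 ≤ 2 → met
3. crew without survival-suit assignment 0 ≤ 1 → met
4. life-raft servicing 169 days ago vs limit 180 → met
5. protection-and-indemnity coverage $600,000 < $625,000 → not met
6. catch-reporting audit 57 days ago vs limit 90 → met
7. garbage management plan absent → not met
8. condition 'operates beyond 50 nautical miles' holds; crew injury coverage $75,000 ≥ $75,000 → met
9. crew with marine safety training 3 ≥ 2 → met
10. fire-extinguisher inspection 26 days ago vs limit 30 → met
Not met: 5, 7

5, 7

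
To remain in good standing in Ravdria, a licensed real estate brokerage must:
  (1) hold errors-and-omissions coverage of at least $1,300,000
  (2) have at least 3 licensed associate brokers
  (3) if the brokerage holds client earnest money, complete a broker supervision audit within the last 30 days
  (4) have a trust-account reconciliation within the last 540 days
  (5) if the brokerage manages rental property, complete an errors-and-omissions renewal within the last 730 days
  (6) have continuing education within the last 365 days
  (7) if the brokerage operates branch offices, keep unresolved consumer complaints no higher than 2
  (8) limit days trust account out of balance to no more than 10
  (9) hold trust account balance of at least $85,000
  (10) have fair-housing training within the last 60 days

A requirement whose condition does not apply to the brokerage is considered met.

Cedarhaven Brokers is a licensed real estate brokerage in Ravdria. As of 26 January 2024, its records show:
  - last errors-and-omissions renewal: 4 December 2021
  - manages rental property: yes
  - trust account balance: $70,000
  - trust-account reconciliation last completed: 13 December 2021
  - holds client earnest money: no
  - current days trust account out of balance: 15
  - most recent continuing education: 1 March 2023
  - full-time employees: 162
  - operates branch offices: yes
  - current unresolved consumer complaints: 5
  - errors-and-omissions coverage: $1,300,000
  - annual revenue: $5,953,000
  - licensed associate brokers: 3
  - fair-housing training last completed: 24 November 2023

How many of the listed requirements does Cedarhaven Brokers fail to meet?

6

1. errors-and-omissions coverage $1,300,000 ≥ $1,300,000 → met
2. licensed associate brokers 3 ≥ 3 → met
3. condition 'holds client earnest money' does not hold → requirement n/a → met
4. trust-account reconciliation 774 days ago vs limit 540 → not met
5. condition 'manages rental property' holds; errors-and-omissions renewal 783 days ago vs limit 730 → not met
6. continuing education 331 days ago vs limit 365 → met
7. condition 'operates branch offices' holds; unresolved consumer complaints 5 > 2 → not met
8. days trust account out of balance 15 > 10 → not met
9. trust account balance $70,000 < $85,000 → not met
10. fair-housing training 63 days ago vs limit 60 → not met
Not met: 6 of 10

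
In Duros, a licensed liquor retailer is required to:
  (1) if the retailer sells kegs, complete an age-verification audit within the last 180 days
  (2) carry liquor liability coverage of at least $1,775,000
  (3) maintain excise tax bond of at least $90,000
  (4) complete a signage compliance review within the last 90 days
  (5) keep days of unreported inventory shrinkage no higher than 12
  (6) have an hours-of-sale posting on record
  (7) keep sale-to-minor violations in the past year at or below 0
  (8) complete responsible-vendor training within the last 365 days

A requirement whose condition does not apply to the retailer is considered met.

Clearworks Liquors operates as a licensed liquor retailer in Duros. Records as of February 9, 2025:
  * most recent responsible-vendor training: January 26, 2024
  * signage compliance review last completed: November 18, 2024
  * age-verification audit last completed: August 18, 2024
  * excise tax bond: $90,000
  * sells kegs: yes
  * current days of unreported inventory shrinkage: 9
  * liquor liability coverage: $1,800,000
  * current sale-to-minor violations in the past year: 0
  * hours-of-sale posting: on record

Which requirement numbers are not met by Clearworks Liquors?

1. condition 'sells kegs' holds; age-verification audit 175 days ago vs limit 180 → met
2. liquor liability coverage $1,800,000 ≥ $1,775,000 → met
3. excise tax bond $90,000 ≥ $90,000 → met
4. signage compliance review 83 days ago vs limit 90 → met
5. days of unreported inventory shrinkage 9 ≤ 12 → met
6. hours-of-sale posting present → met
7. sale-to-minor violations in the past year 0 ≤ 0 → met
8. responsible-vendor training 380 days ago vs limit 365 → not met
Not met: 8

8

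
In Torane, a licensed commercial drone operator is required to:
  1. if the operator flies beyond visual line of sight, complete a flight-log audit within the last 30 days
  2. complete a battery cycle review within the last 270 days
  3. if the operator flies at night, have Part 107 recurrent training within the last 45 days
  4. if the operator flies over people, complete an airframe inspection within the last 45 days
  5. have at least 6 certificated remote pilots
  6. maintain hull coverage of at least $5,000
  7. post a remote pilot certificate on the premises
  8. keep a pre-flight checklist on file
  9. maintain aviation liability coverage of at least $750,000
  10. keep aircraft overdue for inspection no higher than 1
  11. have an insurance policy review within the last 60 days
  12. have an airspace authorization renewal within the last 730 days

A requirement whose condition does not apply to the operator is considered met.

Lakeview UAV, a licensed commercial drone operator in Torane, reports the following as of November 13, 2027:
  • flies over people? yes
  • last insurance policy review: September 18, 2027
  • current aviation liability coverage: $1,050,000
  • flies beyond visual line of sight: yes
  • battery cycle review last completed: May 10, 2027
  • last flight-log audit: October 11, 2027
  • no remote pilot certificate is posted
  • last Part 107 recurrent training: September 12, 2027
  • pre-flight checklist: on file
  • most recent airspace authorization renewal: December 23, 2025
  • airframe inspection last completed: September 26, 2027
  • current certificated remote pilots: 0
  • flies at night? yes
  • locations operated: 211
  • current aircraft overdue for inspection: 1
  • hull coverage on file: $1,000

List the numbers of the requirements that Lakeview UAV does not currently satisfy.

1. condition 'flies beyond visual line of sight' holds; flight-log audit 33 days ago vs limit 30 → not met
2. battery cycle review 187 days ago vs limit 270 → met
3. condition 'flies at night' holds; Part 107 recurrent training 62 days ago vs limit 45 → not met
4. condition 'flies over people' holds; airframe inspection 48 days ago vs limit 45 → not met
5. certificated remote pilots 0 < 6 → not met
6. hull coverage $1,000 < $5,000 → not met
7. remote pilot certificate absent → not met
8. pre-flight checklist present → met
9. aviation liability coverage $1,050,000 ≥ $750,000 → met
10. aircraft overdue for inspection 1 ≤ 1 → met
11. insurance policy review 56 days ago vs limit 60 → met
12. airspace authorization renewal 690 days ago vs limit 730 → met
Not met: 1, 3, 4, 5, 6, 7

1, 3, 4, 5, 6, 7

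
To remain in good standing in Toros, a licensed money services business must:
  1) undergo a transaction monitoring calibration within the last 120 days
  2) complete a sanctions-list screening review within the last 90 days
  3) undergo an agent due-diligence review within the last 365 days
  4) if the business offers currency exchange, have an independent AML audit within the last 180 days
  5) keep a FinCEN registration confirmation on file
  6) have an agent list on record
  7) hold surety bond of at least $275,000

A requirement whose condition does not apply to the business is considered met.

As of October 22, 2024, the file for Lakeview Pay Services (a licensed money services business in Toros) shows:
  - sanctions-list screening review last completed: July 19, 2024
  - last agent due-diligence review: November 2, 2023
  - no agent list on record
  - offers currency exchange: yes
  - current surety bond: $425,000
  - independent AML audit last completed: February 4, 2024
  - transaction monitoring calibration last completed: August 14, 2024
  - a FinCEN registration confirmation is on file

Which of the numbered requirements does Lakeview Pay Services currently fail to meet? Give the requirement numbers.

1. transaction monitoring calibration 69 days ago vs limit 120 → met
2. sanctions-list screening review 95 days ago vs limit 90 → not met
3. agent due-diligence review 355 days ago vs limit 365 → met
4. condition 'offers currency exchange' holds; independent AML audit 261 days ago vs limit 180 → not met
5. FinCEN registration confirmation present → met
6. agent list absent → not met
7. surety bond $425,000 ≥ $275,000 → met
Not met: 2, 4, 6

2, 4, 6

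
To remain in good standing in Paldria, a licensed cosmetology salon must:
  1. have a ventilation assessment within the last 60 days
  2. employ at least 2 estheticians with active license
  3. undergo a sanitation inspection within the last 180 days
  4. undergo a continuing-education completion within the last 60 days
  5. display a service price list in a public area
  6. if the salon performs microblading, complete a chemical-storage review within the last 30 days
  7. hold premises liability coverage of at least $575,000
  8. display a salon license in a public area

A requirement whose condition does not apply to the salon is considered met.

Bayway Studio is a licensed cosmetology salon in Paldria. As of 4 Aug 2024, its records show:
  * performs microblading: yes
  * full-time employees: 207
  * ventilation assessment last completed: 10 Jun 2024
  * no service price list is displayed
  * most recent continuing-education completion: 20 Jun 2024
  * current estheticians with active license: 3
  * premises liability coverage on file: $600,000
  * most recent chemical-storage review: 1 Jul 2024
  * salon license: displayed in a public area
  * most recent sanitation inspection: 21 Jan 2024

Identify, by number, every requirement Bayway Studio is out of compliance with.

1. ventilation assessment 55 days ago vs limit 60 → met
2. estheticians with active license 3 ≥ 2 → met
3. sanitation inspection 196 days ago vs limit 180 → not met
4. continuing-education completion 45 days ago vs limit 60 → met
5. service price list absent → not met
6. condition 'performs microblading' holds; chemical-storage review 34 days ago vs limit 30 → not met
7. premises liability coverage $600,000 ≥ $575,000 → met
8. salon license present → met
Not met: 3, 5, 6

3, 5, 6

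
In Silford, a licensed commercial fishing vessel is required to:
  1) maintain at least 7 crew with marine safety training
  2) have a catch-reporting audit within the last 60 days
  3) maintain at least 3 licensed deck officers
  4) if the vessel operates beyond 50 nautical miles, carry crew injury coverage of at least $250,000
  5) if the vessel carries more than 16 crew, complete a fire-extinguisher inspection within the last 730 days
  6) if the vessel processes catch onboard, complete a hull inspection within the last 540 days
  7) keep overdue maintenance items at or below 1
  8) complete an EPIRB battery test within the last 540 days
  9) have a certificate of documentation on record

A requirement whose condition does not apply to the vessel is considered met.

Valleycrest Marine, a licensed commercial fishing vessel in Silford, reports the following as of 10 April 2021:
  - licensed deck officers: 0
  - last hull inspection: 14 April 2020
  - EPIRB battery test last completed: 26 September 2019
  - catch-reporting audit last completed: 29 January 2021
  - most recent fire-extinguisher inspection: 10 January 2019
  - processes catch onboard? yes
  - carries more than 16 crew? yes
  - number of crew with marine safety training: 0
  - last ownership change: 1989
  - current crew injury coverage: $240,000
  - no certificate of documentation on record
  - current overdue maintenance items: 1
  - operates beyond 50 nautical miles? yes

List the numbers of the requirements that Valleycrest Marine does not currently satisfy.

1. crew with marine safety training 0 < 7 → not met
2. catch-reporting audit 71 days ago vs limit 60 → not met
3. licensed deck officers 0 < 3 → not met
4. condition 'operates beyond 50 nautical miles' holds; crew injury coverage $240,000 < $250,000 → not met
5. condition 'carries more than 16 crew' holds; fire-extinguisher inspection 821 days ago vs limit 730 → not met
6. condition 'processes catch onboard' holds; hull inspection 361 days ago vs limit 540 → met
7. overdue maintenance items 1 ≤ 1 → met
8. EPIRB battery test 562 days ago vs limit 540 → not met
9. certificate of documentation absent → not met
Not met: 1, 2, 3, 4, 5, 8, 9

1, 2, 3, 4, 5, 8, 9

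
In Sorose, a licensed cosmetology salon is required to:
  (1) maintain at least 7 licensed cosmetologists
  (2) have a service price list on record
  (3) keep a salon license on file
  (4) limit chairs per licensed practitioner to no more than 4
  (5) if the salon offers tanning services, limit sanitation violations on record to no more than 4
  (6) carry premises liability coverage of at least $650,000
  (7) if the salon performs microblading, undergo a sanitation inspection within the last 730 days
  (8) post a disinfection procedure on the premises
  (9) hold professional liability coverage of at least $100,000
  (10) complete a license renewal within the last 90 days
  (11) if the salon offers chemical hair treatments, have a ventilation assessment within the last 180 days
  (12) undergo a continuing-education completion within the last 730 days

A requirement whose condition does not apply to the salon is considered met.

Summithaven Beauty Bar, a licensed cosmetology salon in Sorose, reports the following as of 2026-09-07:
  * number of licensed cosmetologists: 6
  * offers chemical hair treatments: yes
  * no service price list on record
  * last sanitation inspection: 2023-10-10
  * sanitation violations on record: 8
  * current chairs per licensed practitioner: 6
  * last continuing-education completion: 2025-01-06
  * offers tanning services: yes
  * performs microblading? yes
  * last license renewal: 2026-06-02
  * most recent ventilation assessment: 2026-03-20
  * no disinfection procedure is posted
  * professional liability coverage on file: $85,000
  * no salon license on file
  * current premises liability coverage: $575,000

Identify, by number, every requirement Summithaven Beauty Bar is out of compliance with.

1, 2, 3, 4, 5, 6, 7, 8, 9, 10

1. licensed cosmetologists 6 < 7 → not met
2. service price list absent → not met
3. salon license absent → not met
4. chairs per licensed practitioner 6 > 4 → not met
5. condition 'offers tanning services' holds; sanitation violations on record 8 > 4 → not met
6. premises liability coverage $575,000 < $650,000 → not met
7. condition 'performs microblading' holds; sanitation inspection 1063 days ago vs limit 730 → not met
8. disinfection procedure absent → not met
9. professional liability coverage $85,000 < $100,000 → not met
10. license renewal 97 days ago vs limit 90 → not met
11. condition 'offers chemical hair treatments' holds; ventilation assessment 171 days ago vs limit 180 → met
12. continuing-education completion 609 days ago vs limit 730 → met
Not met: 1, 2, 3, 4, 5, 6, 7, 8, 9, 10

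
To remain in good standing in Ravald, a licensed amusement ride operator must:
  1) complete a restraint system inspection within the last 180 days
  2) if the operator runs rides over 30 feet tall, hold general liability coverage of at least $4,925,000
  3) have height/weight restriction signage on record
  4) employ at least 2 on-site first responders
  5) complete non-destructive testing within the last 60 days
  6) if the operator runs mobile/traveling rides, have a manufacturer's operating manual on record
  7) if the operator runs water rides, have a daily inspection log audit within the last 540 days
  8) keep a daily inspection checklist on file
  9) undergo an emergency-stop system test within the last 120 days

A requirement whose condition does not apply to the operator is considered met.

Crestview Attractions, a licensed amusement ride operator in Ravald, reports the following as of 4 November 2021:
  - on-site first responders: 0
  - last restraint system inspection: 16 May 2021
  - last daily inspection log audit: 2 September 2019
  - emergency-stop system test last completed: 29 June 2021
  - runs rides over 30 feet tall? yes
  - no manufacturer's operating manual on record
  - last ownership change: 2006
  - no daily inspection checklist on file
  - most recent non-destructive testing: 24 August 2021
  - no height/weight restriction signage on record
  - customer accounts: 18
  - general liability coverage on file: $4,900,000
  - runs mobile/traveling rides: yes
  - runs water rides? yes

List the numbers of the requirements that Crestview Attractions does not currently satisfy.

2, 3, 4, 5, 6, 7, 8, 9

1. restraint system inspection 172 days ago vs limit 180 → met
2. condition 'runs rides over 30 feet tall' holds; general liability coverage $4,900,000 < $4,925,000 → not met
3. height/weight restriction signage absent → not met
4. on-site first responders 0 < 2 → not met
5. non-destructive testing 72 days ago vs limit 60 → not met
6. condition 'runs mobile/traveling rides' holds; manufacturer's operating manual absent → not met
7. condition 'runs water rides' holds; daily inspection log audit 794 days ago vs limit 540 → not met
8. daily inspection checklist absent → not met
9. emergency-stop system test 128 days ago vs limit 120 → not met
Not met: 2, 3, 4, 5, 6, 7, 8, 9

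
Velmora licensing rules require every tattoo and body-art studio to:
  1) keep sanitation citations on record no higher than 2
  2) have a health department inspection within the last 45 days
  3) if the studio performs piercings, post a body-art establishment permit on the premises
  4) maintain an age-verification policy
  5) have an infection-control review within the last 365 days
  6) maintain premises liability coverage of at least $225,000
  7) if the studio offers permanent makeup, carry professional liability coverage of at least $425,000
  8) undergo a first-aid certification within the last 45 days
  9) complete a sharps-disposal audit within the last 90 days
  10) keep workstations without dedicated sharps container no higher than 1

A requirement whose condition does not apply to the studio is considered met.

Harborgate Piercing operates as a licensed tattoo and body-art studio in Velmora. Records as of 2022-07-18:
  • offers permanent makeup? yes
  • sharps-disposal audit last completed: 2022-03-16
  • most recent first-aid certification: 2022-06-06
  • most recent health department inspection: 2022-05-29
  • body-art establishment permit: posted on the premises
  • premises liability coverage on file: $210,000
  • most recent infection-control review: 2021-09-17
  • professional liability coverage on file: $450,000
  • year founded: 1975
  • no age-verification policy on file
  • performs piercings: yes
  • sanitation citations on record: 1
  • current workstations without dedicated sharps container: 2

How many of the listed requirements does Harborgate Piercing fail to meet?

5

1. sanitation citations on record 1 ≤ 2 → met
2. health department inspection 50 days ago vs limit 45 → not met
3. condition 'performs piercings' holds; body-art establishment permit present → met
4. age-verification policy absent → not met
5. infection-control review 304 days ago vs limit 365 → met
6. premises liability coverage $210,000 < $225,000 → not met
7. condition 'offers permanent makeup' holds; professional liability coverage $450,000 ≥ $425,000 → met
8. first-aid certification 42 days ago vs limit 45 → met
9. sharps-disposal audit 124 days ago vs limit 90 → not met
10. workstations without dedicated sharps container 2 > 1 → not met
Not met: 5 of 10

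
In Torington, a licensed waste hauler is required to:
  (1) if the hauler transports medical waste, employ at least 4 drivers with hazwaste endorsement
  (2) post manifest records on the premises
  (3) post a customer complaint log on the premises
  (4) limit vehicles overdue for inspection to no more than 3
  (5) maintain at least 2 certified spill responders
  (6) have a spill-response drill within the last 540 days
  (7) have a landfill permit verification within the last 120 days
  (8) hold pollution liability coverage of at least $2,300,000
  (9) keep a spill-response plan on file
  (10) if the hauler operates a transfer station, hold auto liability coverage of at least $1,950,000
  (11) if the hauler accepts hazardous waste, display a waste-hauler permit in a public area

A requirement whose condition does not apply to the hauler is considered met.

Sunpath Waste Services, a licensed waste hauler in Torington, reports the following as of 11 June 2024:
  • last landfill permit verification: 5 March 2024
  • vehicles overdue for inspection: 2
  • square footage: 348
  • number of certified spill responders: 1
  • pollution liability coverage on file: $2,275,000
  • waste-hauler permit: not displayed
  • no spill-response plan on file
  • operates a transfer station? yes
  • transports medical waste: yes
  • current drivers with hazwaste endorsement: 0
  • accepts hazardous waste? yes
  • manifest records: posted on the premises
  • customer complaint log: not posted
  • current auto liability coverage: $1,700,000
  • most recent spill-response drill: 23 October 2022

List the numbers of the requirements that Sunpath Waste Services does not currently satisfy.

1. condition 'transports medical waste' holds; drivers with hazwaste endorsement 0 < 4 → not met
2. manifest records present → met
3. customer complaint log absent → not met
4. vehicles overdue for inspection 2 ≤ 3 → met
5. certified spill responders 1 < 2 → not met
6. spill-response drill 597 days ago vs limit 540 → not met
7. landfill permit verification 98 days ago vs limit 120 → met
8. pollution liability coverage $2,275,000 < $2,300,000 → not met
9. spill-response plan absent → not met
10. condition 'operates a transfer station' holds; auto liability coverage $1,700,000 < $1,950,000 → not met
11. condition 'accepts hazardous waste' holds; waste-hauler permit absent → not met
Not met: 1, 3, 5, 6, 8, 9, 10, 11

1, 3, 5, 6, 8, 9, 10, 11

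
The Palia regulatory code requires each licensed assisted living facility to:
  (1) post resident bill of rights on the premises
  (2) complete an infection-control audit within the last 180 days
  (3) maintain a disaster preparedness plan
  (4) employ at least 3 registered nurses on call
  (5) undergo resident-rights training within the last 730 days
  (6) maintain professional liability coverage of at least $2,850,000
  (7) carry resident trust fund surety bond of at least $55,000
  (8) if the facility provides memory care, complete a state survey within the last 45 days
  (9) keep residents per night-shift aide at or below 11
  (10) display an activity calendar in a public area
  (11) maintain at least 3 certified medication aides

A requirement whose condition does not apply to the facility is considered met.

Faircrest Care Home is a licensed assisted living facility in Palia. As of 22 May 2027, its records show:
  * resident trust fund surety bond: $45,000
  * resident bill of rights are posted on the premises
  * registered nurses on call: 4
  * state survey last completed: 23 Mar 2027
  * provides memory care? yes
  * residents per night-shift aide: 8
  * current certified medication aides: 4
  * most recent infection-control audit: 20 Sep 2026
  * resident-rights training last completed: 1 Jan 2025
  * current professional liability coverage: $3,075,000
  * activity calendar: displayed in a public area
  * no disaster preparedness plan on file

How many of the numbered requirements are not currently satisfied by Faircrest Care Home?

1. resident bill of rights present → met
2. infection-control audit 244 days ago vs limit 180 → not met
3. disaster preparedness plan absent → not met
4. registered nurses on call 4 ≥ 3 → met
5. resident-rights training 871 days ago vs limit 730 → not met
6. professional liability coverage $3,075,000 ≥ $2,850,000 → met
7. resident trust fund surety bond $45,000 < $55,000 → not met
8. condition 'provides memory care' holds; state survey 60 days ago vs limit 45 → not met
9. residents per night-shift aide 8 ≤ 11 → met
10. activity calendar present → met
11. certified medication aides 4 ≥ 3 → met
Not met: 5 of 11

5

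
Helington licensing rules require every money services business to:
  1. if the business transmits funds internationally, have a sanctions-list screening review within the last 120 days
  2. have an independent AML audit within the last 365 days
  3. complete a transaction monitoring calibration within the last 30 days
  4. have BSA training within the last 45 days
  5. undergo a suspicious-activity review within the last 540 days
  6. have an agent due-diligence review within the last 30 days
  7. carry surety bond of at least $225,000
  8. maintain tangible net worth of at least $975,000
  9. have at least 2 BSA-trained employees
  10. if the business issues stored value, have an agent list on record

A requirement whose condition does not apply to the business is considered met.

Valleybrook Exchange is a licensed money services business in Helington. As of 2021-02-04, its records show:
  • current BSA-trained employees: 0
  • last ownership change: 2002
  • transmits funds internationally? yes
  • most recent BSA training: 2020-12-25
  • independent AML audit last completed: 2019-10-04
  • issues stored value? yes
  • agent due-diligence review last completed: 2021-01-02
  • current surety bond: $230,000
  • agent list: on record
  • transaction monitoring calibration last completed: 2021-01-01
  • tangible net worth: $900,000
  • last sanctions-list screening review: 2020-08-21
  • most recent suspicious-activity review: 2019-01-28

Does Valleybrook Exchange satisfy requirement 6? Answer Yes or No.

No

6. agent due-diligence review 33 days ago vs limit 30 → not met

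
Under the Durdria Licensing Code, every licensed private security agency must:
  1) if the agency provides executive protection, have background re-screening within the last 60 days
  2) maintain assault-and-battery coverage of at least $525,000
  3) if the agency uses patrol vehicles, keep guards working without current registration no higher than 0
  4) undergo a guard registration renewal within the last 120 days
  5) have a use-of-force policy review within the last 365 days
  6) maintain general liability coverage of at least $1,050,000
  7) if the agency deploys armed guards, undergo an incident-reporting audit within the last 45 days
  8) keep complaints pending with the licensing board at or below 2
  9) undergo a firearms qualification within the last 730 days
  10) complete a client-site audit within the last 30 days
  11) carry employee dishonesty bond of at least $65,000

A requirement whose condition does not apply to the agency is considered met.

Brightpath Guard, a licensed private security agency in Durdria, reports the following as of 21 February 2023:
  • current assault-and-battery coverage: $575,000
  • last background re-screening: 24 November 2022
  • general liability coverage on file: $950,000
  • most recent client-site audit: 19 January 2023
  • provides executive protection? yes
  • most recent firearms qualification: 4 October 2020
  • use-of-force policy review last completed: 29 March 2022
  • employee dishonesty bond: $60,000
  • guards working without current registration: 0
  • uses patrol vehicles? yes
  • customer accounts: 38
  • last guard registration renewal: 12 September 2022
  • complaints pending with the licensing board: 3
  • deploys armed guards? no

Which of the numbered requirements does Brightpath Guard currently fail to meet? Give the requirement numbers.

1, 4, 6, 8, 9, 10, 11

1. condition 'provides executive protection' holds; background re-screening 89 days ago vs limit 60 → not met
2. assault-and-battery coverage $575,000 ≥ $525,000 → met
3. condition 'uses patrol vehicles' holds; guards working without current registration 0 ≤ 0 → met
4. guard registration renewal 162 days ago vs limit 120 → not met
5. use-of-force policy review 329 days ago vs limit 365 → met
6. general liability coverage $950,000 < $1,050,000 → not met
7. condition 'deploys armed guards' does not hold → requirement n/a → met
8. complaints pending with the licensing board 3 > 2 → not met
9. firearms qualification 870 days ago vs limit 730 → not met
10. client-site audit 33 days ago vs limit 30 → not met
11. employee dishonesty bond $60,000 < $65,000 → not met
Not met: 1, 4, 6, 8, 9, 10, 11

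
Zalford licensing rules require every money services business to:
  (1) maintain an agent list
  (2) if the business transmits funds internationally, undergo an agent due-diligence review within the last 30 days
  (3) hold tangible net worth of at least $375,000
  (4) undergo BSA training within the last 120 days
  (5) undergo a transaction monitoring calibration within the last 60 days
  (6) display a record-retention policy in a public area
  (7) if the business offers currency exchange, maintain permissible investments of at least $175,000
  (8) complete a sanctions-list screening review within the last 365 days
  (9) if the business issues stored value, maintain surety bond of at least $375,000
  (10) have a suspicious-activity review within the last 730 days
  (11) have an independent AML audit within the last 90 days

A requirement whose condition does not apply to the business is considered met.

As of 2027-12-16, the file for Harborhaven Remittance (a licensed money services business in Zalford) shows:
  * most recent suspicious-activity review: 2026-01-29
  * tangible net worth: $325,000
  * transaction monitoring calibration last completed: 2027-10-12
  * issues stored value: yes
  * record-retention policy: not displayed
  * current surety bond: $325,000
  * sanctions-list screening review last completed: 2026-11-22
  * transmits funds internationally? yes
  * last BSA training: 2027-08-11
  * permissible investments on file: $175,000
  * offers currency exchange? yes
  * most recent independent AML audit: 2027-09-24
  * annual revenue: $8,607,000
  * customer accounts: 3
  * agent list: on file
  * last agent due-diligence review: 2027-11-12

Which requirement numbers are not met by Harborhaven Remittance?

1. agent list present → met
2. condition 'transmits funds internationally' holds; agent due-diligence review 34 days ago vs limit 30 → not met
3. tangible net worth $325,000 < $375,000 → not met
4. BSA training 127 days ago vs limit 120 → not met
5. transaction monitoring calibration 65 days ago vs limit 60 → not met
6. record-retention policy absent → not met
7. condition 'offers currency exchange' holds; permissible investments $175,000 ≥ $175,000 → met
8. sanctions-list screening review 389 days ago vs limit 365 → not met
9. condition 'issues stored value' holds; surety bond $325,000 < $375,000 → not met
10. suspicious-activity review 686 days ago vs limit 730 → met
11. independent AML audit 83 days ago vs limit 90 → met
Not met: 2, 3, 4, 5, 6, 8, 9

2, 3, 4, 5, 6, 8, 9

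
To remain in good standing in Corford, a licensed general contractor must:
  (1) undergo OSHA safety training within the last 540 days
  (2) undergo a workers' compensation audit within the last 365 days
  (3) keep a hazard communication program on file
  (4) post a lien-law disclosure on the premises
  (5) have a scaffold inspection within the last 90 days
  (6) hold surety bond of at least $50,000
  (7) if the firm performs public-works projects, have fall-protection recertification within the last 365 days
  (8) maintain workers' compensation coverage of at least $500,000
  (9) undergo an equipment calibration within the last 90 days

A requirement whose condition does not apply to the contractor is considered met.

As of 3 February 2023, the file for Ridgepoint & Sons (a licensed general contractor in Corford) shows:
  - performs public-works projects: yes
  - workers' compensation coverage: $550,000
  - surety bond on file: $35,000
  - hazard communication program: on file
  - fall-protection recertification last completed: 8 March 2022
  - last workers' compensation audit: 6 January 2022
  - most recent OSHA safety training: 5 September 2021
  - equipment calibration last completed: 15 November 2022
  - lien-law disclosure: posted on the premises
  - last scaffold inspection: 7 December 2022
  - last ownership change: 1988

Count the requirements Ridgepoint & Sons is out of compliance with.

1. OSHA safety training 516 days ago vs limit 540 → met
2. workers' compensation audit 393 days ago vs limit 365 → not met
3. hazard communication program present → met
4. lien-law disclosure present → met
5. scaffold inspection 58 days ago vs limit 90 → met
6. surety bond $35,000 < $50,000 → not met
7. condition 'performs public-works projects' holds; fall-protection recertification 332 days ago vs limit 365 → met
8. workers' compensation coverage $550,000 ≥ $500,000 → met
9. equipment calibration 80 days ago vs limit 90 → met
Not met: 2 of 9

2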